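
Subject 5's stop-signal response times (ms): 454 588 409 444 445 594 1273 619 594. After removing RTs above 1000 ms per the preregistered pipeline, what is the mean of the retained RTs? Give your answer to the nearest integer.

518 ms

Excluded: 1273
Retained (n=8): Σ = 4147
Mean = 4147/8 = 518.3750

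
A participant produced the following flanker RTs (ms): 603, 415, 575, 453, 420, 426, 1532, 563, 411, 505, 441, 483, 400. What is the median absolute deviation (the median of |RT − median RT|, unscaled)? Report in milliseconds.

42 ms

Sorted: 400, 411, 415, 420, 426, 441, 453, 483, 505, 563, 575, 603, 1532 → median = 453
|x − 453|: 150, 38, 122, 0, 33, 27, 1079, 110, 42, 52, 12, 30, 53
Sorted deviations: 0, 12, 27, 30, 33, 38, 42, 52, 53, 110, 122, 150, 1079 → MAD = 42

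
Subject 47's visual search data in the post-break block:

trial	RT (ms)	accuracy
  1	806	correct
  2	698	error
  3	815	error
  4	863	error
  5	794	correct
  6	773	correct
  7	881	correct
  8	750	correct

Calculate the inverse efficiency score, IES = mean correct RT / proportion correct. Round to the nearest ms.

Correct trials (n=5): 806, 794, 773, 881, 750
Mean correct RT = 4004/5 = 800.8000 ms
Proportion correct = 5/8
IES = 800.8000 / (5/8) = 1281.280 ms

1281 ms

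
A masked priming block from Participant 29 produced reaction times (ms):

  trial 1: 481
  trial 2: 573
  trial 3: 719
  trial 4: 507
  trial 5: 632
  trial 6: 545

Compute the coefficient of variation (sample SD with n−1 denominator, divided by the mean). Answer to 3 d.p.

0.152

n = 6, Σ = 3457, M = 576.1667
Σ(x−M)² = 38340.833; s = √(38340.833/5) = 87.5681
CV = 87.5681 / 576.1667 = 0.15198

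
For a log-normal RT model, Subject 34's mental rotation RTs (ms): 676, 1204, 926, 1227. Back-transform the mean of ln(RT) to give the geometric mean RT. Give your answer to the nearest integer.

981 ms

ln(RT): 6.5162, 7.0934, 6.8309, 7.1123
Mean ln(RT) = 27.5528/4 = 6.88820
Geometric mean = exp(6.88820) = 980.63 ms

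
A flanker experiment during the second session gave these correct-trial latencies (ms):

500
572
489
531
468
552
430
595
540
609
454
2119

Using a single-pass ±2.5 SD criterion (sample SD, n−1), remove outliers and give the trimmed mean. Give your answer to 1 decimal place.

521.8 ms

n = 12, ΣRT = 7859, M = 654.917
Σ(x−M)² = 2372686.92; s = √(2372686.92/11) = 464.434
Cutoffs: 654.917 ± 2.5·464.434 → [-506.2, 1816.0]
Outside: 2119 → excluded.
Retained (n=11): Σ = 5740, mean = 5740/11 = 521.818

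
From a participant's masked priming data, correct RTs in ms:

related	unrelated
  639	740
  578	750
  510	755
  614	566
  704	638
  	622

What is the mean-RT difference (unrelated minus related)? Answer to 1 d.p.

M(related) = 3045/5 = 609.000
M(unrelated) = 4071/6 = 678.500
Difference = 678.500 − 609.000 = 69.500 ms

69.5 ms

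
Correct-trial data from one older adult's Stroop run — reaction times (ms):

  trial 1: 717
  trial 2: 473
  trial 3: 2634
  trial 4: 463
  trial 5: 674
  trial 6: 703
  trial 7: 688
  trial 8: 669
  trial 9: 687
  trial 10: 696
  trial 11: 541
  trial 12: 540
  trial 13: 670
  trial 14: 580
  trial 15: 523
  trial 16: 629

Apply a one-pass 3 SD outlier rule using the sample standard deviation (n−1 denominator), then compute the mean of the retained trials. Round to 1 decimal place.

n = 16, ΣRT = 11887, M = 742.938
Σ(x−M)² = 3923370.94; s = √(3923370.94/15) = 511.427
Cutoffs: 742.938 ± 3·511.427 → [-791.3, 2277.2]
Outside: 2634 → excluded.
Retained (n=15): Σ = 9253, mean = 9253/15 = 616.867

616.9 ms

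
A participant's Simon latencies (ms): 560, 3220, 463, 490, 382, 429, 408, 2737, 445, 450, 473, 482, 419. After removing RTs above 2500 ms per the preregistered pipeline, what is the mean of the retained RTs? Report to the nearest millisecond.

Excluded: 2737, 3220
Retained (n=11): Σ = 5001
Mean = 5001/11 = 454.6364

455 ms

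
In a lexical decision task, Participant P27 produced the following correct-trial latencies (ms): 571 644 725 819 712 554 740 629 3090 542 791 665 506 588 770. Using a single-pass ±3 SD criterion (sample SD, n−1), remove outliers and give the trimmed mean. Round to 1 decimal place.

661.1 ms

n = 15, ΣRT = 12346, M = 823.067
Σ(x−M)² = 5637132.93; s = √(5637132.93/14) = 634.549
Cutoffs: 823.067 ± 3·634.549 → [-1080.6, 2726.7]
Outside: 3090 → excluded.
Retained (n=14): Σ = 9256, mean = 9256/14 = 661.143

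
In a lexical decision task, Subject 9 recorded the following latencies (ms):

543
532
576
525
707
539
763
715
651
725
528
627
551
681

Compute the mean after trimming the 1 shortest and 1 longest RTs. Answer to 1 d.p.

Sorted: 525, 528, 532, 539, 543, 551, 576, 627, 651, 681, 707, 715, 725, 763
Drop lowest 1 (525) and highest 1 (763)
Remaining (n=12): Σ = 7375, mean = 7375/12 = 614.583

614.6 ms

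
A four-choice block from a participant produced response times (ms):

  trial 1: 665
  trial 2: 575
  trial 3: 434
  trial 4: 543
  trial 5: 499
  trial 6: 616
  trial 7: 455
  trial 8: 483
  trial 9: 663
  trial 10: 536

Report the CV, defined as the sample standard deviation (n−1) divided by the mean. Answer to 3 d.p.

n = 10, Σ = 5469, M = 546.9000
Σ(x−M)² = 60694.900; s = √(60694.900/9) = 82.1211
CV = 82.1211 / 546.9000 = 0.15016

0.150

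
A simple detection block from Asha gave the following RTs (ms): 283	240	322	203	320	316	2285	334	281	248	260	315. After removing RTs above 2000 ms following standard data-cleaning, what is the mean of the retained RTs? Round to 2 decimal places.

283.82 ms

Excluded: 2285
Retained (n=11): Σ = 3122
Mean = 3122/11 = 283.8182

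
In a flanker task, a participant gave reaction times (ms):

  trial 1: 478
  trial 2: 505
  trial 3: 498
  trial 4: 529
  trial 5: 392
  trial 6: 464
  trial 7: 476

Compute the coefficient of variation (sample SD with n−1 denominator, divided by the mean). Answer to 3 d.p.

0.091

n = 7, Σ = 3342, M = 477.4286
Σ(x−M)² = 11323.714; s = √(11323.714/6) = 43.4429
CV = 43.4429 / 477.4286 = 0.09099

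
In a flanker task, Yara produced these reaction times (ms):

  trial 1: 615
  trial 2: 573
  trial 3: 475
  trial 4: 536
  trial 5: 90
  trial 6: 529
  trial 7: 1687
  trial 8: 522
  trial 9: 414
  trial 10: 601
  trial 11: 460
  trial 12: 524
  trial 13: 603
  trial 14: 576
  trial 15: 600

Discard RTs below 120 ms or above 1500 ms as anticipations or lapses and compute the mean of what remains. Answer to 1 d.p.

540.6 ms

Excluded: 90, 1687
Retained (n=13): Σ = 7028
Mean = 7028/13 = 540.6154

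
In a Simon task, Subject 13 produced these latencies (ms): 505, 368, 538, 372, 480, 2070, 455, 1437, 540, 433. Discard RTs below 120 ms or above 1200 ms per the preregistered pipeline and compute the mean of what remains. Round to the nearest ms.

Excluded: 1437, 2070
Retained (n=8): Σ = 3691
Mean = 3691/8 = 461.3750

461 ms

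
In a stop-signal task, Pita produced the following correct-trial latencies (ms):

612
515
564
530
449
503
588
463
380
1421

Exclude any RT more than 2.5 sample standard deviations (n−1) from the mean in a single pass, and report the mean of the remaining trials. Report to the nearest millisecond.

n = 10, ΣRT = 6025, M = 602.500
Σ(x−M)² = 787066.50; s = √(787066.50/9) = 295.723
Cutoffs: 602.500 ± 2.5·295.723 → [-136.8, 1341.8]
Outside: 1421 → excluded.
Retained (n=9): Σ = 4604, mean = 4604/9 = 511.556

512 ms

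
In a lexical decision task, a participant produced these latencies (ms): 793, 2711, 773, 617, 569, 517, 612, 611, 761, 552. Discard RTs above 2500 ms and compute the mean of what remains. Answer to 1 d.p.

645.0 ms

Excluded: 2711
Retained (n=9): Σ = 5805
Mean = 5805/9 = 645.0000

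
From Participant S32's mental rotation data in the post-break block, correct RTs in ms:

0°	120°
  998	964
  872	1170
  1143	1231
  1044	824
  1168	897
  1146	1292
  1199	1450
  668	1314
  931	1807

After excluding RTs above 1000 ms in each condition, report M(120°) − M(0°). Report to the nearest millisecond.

28 ms

0°: exclude 1143, 1044, 1168, 1146, 1199
120°: exclude 1170, 1231, 1292, 1450, 1314, 1807
M(0°) = 3469/4 = 867.250
M(120°) = 2685/3 = 895.000
Difference = 895.000 − 867.250 = 27.750 ms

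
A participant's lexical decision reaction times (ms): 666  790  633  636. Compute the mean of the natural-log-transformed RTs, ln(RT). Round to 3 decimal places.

ln(RT): 6.5013, 6.6720, 6.4505, 6.4552
Σ ln(RT) = 26.0790
Mean = 26.0790/4 = 6.51975

6.520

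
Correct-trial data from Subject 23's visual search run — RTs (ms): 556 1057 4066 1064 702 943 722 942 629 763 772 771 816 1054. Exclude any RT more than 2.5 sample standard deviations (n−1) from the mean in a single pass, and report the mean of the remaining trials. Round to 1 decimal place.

830.1 ms

n = 14, ΣRT = 14857, M = 1061.214
Σ(x−M)² = 10060084.36; s = √(10060084.36/13) = 879.689
Cutoffs: 1061.214 ± 2.5·879.689 → [-1138.0, 3260.4]
Outside: 4066 → excluded.
Retained (n=13): Σ = 10791, mean = 10791/13 = 830.077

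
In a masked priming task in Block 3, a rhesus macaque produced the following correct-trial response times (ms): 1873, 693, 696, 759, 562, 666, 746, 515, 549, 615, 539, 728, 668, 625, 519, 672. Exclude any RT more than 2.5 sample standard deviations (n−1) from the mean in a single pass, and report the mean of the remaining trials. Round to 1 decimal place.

n = 16, ΣRT = 11425, M = 714.062
Σ(x−M)² = 1529776.94; s = √(1529776.94/15) = 319.351
Cutoffs: 714.062 ± 2.5·319.351 → [-84.3, 1512.4]
Outside: 1873 → excluded.
Retained (n=15): Σ = 9552, mean = 9552/15 = 636.800

636.8 ms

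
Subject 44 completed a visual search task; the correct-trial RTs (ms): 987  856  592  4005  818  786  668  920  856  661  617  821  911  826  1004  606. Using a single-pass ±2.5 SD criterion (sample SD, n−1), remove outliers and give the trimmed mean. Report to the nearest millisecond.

795 ms

n = 16, ΣRT = 15934, M = 995.875
Σ(x−M)² = 9920501.75; s = √(9920501.75/15) = 813.245
Cutoffs: 995.875 ± 2.5·813.245 → [-1037.2, 3029.0]
Outside: 4005 → excluded.
Retained (n=15): Σ = 11929, mean = 11929/15 = 795.267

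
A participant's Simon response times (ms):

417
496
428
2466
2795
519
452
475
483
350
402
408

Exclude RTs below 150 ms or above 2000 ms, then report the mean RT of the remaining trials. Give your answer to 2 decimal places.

443.00 ms

Excluded: 2466, 2795
Retained (n=10): Σ = 4430
Mean = 4430/10 = 443.0000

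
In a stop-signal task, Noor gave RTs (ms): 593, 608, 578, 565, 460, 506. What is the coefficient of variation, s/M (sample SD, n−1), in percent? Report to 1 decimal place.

n = 6, Σ = 3310, M = 551.6667
Σ(x−M)² = 16241.333; s = √(16241.333/5) = 56.9936
CV = 56.9936 / 551.6667 = 0.10331 = 10.331%

10.3%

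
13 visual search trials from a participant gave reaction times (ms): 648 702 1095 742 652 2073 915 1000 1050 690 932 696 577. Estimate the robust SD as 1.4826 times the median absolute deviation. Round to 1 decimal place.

244.6 ms

Sorted: 577, 648, 652, 690, 696, 702, 742, 915, 932, 1000, 1050, 1095, 2073 → median = 742
|x − 742| sorted: 0, 40, 46, 52, 90, 94, 165, 173, 190, 258, 308, 353, 1331 → MAD = 165
Robust SD ≈ 1.4826 × 165 = 244.629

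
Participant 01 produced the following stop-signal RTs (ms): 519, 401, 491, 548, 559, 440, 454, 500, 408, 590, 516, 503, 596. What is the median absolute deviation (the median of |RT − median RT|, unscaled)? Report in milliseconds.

49 ms

Sorted: 401, 408, 440, 454, 491, 500, 503, 516, 519, 548, 559, 590, 596 → median = 503
|x − 503|: 16, 102, 12, 45, 56, 63, 49, 3, 95, 87, 13, 0, 93
Sorted deviations: 0, 3, 12, 13, 16, 45, 49, 56, 63, 87, 93, 95, 102 → MAD = 49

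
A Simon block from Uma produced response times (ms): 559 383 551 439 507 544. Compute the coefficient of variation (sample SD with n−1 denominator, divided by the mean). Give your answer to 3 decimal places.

0.143

n = 6, Σ = 2983, M = 497.1667
Σ(x−M)² = 25428.833; s = √(25428.833/5) = 71.3146
CV = 71.3146 / 497.1667 = 0.14344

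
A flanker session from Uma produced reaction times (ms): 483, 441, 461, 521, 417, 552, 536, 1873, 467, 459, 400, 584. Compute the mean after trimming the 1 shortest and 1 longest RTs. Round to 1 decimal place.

492.1 ms

Sorted: 400, 417, 441, 459, 461, 467, 483, 521, 536, 552, 584, 1873
Drop lowest 1 (400) and highest 1 (1873)
Remaining (n=10): Σ = 4921, mean = 4921/10 = 492.100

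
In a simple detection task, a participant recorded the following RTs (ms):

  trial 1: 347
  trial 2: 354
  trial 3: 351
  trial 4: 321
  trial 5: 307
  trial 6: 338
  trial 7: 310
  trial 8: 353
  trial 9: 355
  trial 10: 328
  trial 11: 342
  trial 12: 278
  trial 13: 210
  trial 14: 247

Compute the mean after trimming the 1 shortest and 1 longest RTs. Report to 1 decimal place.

323.0 ms

Sorted: 210, 247, 278, 307, 310, 321, 328, 338, 342, 347, 351, 353, 354, 355
Drop lowest 1 (210) and highest 1 (355)
Remaining (n=12): Σ = 3876, mean = 3876/12 = 323.000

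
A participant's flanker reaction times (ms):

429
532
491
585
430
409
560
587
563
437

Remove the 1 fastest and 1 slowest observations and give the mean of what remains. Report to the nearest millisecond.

503 ms

Sorted: 409, 429, 430, 437, 491, 532, 560, 563, 585, 587
Drop lowest 1 (409) and highest 1 (587)
Remaining (n=8): Σ = 4027, mean = 4027/8 = 503.375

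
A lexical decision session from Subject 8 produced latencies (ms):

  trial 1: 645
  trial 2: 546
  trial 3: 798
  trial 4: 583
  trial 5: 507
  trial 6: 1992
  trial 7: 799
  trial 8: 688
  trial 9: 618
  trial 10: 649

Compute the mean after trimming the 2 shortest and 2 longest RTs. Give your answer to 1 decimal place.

Sorted: 507, 546, 583, 618, 645, 649, 688, 798, 799, 1992
Drop lowest 2 (507, 546) and highest 2 (799, 1992)
Remaining (n=6): Σ = 3981, mean = 3981/6 = 663.500

663.5 ms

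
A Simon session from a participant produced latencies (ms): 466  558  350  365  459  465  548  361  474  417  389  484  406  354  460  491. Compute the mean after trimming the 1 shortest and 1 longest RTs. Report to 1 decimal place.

438.5 ms

Sorted: 350, 354, 361, 365, 389, 406, 417, 459, 460, 465, 466, 474, 484, 491, 548, 558
Drop lowest 1 (350) and highest 1 (558)
Remaining (n=14): Σ = 6139, mean = 6139/14 = 438.500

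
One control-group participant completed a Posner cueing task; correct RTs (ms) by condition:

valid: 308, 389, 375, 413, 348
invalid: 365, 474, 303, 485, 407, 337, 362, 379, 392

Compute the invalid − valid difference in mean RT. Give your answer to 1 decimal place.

22.7 ms

M(valid) = 1833/5 = 366.600
M(invalid) = 3504/9 = 389.333
Difference = 389.333 − 366.600 = 22.733 ms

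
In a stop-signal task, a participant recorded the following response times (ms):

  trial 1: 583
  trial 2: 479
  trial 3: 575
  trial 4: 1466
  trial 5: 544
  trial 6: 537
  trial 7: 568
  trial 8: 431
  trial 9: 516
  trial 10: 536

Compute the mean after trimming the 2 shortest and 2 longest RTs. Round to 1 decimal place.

546.0 ms

Sorted: 431, 479, 516, 536, 537, 544, 568, 575, 583, 1466
Drop lowest 2 (431, 479) and highest 2 (583, 1466)
Remaining (n=6): Σ = 3276, mean = 3276/6 = 546.000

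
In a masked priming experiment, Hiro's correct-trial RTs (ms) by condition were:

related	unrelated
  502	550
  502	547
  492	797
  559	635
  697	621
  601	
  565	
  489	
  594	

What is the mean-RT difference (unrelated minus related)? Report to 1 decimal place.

74.3 ms

M(related) = 5001/9 = 555.667
M(unrelated) = 3150/5 = 630.000
Difference = 630.000 − 555.667 = 74.333 ms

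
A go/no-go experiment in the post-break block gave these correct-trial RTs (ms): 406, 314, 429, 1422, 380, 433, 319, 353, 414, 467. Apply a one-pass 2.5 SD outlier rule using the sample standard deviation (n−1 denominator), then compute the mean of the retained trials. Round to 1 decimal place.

n = 10, ΣRT = 4937, M = 493.700
Σ(x−M)² = 979904.10; s = √(979904.10/9) = 329.967
Cutoffs: 493.700 ± 2.5·329.967 → [-331.2, 1318.6]
Outside: 1422 → excluded.
Retained (n=9): Σ = 3515, mean = 3515/9 = 390.556

390.6 ms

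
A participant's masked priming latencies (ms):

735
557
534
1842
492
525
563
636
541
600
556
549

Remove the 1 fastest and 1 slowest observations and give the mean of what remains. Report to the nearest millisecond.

Sorted: 492, 525, 534, 541, 549, 556, 557, 563, 600, 636, 735, 1842
Drop lowest 1 (492) and highest 1 (1842)
Remaining (n=10): Σ = 5796, mean = 5796/10 = 579.600

580 ms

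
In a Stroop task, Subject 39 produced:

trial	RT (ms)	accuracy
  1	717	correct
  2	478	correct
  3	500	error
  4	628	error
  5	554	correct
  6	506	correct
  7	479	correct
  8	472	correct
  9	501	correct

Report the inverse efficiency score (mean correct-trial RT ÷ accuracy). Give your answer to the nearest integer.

681 ms

Correct trials (n=7): 717, 478, 554, 506, 479, 472, 501
Mean correct RT = 3707/7 = 529.5714 ms
Proportion correct = 7/9
IES = 529.5714 / (7/9) = 680.878 ms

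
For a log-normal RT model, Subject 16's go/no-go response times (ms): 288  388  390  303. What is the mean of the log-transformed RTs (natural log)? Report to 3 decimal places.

ln(RT): 5.6630, 5.9610, 5.9661, 5.7137
Σ ln(RT) = 23.3038
Mean = 23.3038/4 = 5.82596

5.826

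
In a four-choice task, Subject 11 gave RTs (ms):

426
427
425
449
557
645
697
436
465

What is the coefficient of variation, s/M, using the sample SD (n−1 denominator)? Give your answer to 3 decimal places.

n = 9, Σ = 4527, M = 503.0000
Σ(x−M)² = 87354.000; s = √(87354.000/8) = 104.4952
CV = 104.4952 / 503.0000 = 0.20774

0.208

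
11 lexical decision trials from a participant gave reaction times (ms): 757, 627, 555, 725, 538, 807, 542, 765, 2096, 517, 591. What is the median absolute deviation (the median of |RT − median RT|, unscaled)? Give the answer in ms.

98 ms

Sorted: 517, 538, 542, 555, 591, 627, 725, 757, 765, 807, 2096 → median = 627
|x − 627|: 130, 0, 72, 98, 89, 180, 85, 138, 1469, 110, 36
Sorted deviations: 0, 36, 72, 85, 89, 98, 110, 130, 138, 180, 1469 → MAD = 98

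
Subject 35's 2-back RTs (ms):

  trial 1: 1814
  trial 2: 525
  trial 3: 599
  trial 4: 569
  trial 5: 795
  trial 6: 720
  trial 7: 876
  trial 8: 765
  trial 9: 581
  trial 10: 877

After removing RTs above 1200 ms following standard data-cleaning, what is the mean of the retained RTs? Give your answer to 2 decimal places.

Excluded: 1814
Retained (n=9): Σ = 6307
Mean = 6307/9 = 700.7778

700.78 ms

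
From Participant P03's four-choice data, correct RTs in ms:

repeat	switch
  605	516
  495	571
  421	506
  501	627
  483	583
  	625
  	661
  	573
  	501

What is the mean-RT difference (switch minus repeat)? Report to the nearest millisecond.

M(repeat) = 2505/5 = 501.000
M(switch) = 5163/9 = 573.667
Difference = 573.667 − 501.000 = 72.667 ms

73 ms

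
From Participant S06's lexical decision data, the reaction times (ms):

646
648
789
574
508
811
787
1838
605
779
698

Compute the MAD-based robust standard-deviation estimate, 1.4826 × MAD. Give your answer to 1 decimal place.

134.9 ms

Sorted: 508, 574, 605, 646, 648, 698, 779, 787, 789, 811, 1838 → median = 698
|x − 698| sorted: 0, 50, 52, 81, 89, 91, 93, 113, 124, 190, 1140 → MAD = 91
Robust SD ≈ 1.4826 × 91 = 134.917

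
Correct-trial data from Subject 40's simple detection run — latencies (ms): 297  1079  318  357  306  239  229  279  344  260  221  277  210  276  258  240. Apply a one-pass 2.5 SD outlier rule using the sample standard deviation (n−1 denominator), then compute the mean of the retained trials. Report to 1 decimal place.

n = 16, ΣRT = 5190, M = 324.375
Σ(x−M)² = 634501.75; s = √(634501.75/15) = 205.670
Cutoffs: 324.375 ± 2.5·205.670 → [-189.8, 838.5]
Outside: 1079 → excluded.
Retained (n=15): Σ = 4111, mean = 4111/15 = 274.067

274.1 ms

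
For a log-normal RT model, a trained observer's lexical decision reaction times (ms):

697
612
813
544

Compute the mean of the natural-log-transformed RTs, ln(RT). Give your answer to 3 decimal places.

ln(RT): 6.5468, 6.4167, 6.7007, 6.2989
Σ ln(RT) = 25.9632
Mean = 25.9632/4 = 6.49080

6.491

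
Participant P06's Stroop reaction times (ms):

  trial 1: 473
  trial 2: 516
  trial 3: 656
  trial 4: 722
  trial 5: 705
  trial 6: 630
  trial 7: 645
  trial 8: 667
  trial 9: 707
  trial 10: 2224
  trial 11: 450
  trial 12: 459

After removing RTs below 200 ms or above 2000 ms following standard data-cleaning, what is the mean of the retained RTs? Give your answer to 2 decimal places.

Excluded: 2224
Retained (n=11): Σ = 6630
Mean = 6630/11 = 602.7273

602.73 ms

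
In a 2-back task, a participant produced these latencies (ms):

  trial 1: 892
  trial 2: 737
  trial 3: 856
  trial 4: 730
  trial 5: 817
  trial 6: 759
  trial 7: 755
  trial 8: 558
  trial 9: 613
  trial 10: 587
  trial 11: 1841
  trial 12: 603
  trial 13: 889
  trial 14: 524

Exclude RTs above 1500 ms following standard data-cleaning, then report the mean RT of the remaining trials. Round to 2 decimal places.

716.92 ms

Excluded: 1841
Retained (n=13): Σ = 9320
Mean = 9320/13 = 716.9231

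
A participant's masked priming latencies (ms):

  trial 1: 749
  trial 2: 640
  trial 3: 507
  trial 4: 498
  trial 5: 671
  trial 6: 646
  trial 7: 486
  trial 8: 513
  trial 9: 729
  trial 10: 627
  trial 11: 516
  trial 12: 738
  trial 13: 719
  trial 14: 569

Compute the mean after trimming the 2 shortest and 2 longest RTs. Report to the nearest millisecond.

614 ms

Sorted: 486, 498, 507, 513, 516, 569, 627, 640, 646, 671, 719, 729, 738, 749
Drop lowest 2 (486, 498) and highest 2 (738, 749)
Remaining (n=10): Σ = 6137, mean = 6137/10 = 613.700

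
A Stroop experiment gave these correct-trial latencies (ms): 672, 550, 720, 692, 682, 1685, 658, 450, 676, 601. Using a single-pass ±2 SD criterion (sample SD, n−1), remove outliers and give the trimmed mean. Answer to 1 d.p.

n = 10, ΣRT = 7386, M = 738.600
Σ(x−M)² = 1054038.40; s = √(1054038.40/9) = 342.221
Cutoffs: 738.600 ± 2·342.221 → [54.2, 1423.0]
Outside: 1685 → excluded.
Retained (n=9): Σ = 5701, mean = 5701/9 = 633.444

633.4 ms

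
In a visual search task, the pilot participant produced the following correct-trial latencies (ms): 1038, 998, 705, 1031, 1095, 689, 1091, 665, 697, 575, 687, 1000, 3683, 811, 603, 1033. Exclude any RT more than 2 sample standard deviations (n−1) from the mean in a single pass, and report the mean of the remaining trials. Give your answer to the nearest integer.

n = 16, ΣRT = 16401, M = 1025.062
Σ(x−M)² = 8068946.94; s = √(8068946.94/15) = 733.437
Cutoffs: 1025.062 ± 2·733.437 → [-441.8, 2491.9]
Outside: 3683 → excluded.
Retained (n=15): Σ = 12718, mean = 12718/15 = 847.867

848 ms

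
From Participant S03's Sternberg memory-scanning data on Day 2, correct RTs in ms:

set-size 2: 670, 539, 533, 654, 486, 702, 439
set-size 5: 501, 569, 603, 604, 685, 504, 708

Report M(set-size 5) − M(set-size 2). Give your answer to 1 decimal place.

M(set-size 2) = 4023/7 = 574.714
M(set-size 5) = 4174/7 = 596.286
Difference = 596.286 − 574.714 = 21.571 ms

21.6 ms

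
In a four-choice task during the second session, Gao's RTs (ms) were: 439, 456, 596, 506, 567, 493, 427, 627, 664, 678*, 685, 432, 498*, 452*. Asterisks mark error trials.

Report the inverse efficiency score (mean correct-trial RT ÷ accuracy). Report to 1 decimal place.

681.7 ms

Correct trials (n=11): 439, 456, 596, 506, 567, 493, 427, 627, 664, 685, 432
Mean correct RT = 5892/11 = 535.6364 ms
Proportion correct = 11/14
IES = 535.6364 / (11/14) = 681.719 ms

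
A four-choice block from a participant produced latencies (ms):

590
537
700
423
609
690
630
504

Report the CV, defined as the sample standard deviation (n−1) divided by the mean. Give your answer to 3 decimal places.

n = 8, Σ = 4683, M = 585.3750
Σ(x−M)² = 61983.875; s = √(61983.875/7) = 94.1002
CV = 94.1002 / 585.3750 = 0.16075

0.161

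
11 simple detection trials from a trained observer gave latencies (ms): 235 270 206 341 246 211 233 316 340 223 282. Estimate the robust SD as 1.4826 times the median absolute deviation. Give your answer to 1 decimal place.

Sorted: 206, 211, 223, 233, 235, 246, 270, 282, 316, 340, 341 → median = 246
|x − 246| sorted: 0, 11, 13, 23, 24, 35, 36, 40, 70, 94, 95 → MAD = 35
Robust SD ≈ 1.4826 × 35 = 51.891

51.9 ms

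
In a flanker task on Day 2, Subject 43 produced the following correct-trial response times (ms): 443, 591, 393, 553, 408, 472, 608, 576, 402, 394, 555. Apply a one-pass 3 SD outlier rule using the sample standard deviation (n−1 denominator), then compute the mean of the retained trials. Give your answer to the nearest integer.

490 ms

n = 11, ΣRT = 5395, M = 490.455
Σ(x−M)² = 75338.73; s = √(75338.73/10) = 86.798
Cutoffs: 490.455 ± 3·86.798 → [230.1, 750.8]
No RTs fall outside the cutoffs; all 11 retained. Mean = 5395/11 = 490.455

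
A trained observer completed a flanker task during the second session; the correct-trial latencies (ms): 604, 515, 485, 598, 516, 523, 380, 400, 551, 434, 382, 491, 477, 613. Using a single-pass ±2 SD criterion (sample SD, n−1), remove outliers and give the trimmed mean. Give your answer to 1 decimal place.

n = 14, ΣRT = 6969, M = 497.786
Σ(x−M)² = 80246.36; s = √(80246.36/13) = 78.567
Cutoffs: 497.786 ± 2·78.567 → [340.7, 654.9]
No RTs fall outside the cutoffs; all 14 retained. Mean = 6969/14 = 497.786

497.8 ms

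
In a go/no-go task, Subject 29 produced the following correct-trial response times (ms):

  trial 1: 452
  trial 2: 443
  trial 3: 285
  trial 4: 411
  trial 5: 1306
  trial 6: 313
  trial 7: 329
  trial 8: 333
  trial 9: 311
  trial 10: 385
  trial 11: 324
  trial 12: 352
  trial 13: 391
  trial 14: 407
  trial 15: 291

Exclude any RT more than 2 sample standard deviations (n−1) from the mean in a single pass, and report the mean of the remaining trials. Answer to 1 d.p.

n = 15, ΣRT = 6333, M = 422.200
Σ(x−M)² = 876678.40; s = √(876678.40/14) = 250.240
Cutoffs: 422.200 ± 2·250.240 → [-78.3, 922.7]
Outside: 1306 → excluded.
Retained (n=14): Σ = 5027, mean = 5027/14 = 359.071

359.1 ms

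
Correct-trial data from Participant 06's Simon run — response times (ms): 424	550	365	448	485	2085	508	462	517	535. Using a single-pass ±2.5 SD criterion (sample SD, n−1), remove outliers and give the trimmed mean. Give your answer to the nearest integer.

477 ms

n = 10, ΣRT = 6379, M = 637.900
Σ(x−M)² = 2354512.90; s = √(2354512.90/9) = 511.481
Cutoffs: 637.900 ± 2.5·511.481 → [-640.8, 1916.6]
Outside: 2085 → excluded.
Retained (n=9): Σ = 4294, mean = 4294/9 = 477.111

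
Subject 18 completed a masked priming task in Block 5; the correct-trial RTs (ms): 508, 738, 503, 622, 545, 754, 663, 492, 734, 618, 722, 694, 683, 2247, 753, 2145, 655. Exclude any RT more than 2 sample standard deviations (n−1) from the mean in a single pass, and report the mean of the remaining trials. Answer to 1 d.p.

645.6 ms

n = 17, ΣRT = 14076, M = 828.000
Σ(x−M)² = 4371004.00; s = √(4371004.00/16) = 522.674
Cutoffs: 828.000 ± 2·522.674 → [-217.3, 1873.3]
Outside: 2145, 2247 → excluded.
Retained (n=15): Σ = 9684, mean = 9684/15 = 645.600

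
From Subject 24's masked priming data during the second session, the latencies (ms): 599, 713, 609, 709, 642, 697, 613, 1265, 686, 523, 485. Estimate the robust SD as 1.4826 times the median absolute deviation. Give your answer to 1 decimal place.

Sorted: 485, 523, 599, 609, 613, 642, 686, 697, 709, 713, 1265 → median = 642
|x − 642| sorted: 0, 29, 33, 43, 44, 55, 67, 71, 119, 157, 623 → MAD = 55
Robust SD ≈ 1.4826 × 55 = 81.543

81.5 ms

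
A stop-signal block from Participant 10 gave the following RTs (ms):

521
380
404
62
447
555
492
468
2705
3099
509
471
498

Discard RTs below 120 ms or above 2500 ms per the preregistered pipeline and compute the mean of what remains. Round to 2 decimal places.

474.50 ms

Excluded: 62, 2705, 3099
Retained (n=10): Σ = 4745
Mean = 4745/10 = 474.5000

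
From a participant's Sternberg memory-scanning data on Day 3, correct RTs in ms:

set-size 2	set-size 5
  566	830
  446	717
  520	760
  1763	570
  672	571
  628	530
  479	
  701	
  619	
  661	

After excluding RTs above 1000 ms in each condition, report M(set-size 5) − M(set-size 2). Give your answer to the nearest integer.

75 ms

set-size 2: exclude 1763
M(set-size 2) = 5292/9 = 588.000
M(set-size 5) = 3978/6 = 663.000
Difference = 663.000 − 588.000 = 75.000 ms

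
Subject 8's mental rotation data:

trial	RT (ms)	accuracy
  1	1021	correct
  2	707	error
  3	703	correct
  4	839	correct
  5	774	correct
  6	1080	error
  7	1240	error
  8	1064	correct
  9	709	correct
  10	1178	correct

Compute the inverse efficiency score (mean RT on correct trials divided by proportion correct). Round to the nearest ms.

1283 ms

Correct trials (n=7): 1021, 703, 839, 774, 1064, 709, 1178
Mean correct RT = 6288/7 = 898.2857 ms
Proportion correct = 7/10
IES = 898.2857 / (7/10) = 1283.265 ms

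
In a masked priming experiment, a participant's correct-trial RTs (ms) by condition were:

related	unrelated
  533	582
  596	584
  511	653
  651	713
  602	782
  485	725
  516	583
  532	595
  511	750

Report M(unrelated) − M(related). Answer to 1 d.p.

M(related) = 4937/9 = 548.556
M(unrelated) = 5967/9 = 663.000
Difference = 663.000 − 548.556 = 114.444 ms

114.4 ms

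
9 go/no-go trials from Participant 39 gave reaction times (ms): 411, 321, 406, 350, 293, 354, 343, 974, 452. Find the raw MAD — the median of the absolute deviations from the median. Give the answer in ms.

Sorted: 293, 321, 343, 350, 354, 406, 411, 452, 974 → median = 354
|x − 354|: 57, 33, 52, 4, 61, 0, 11, 620, 98
Sorted deviations: 0, 4, 11, 33, 52, 57, 61, 98, 620 → MAD = 52

52 ms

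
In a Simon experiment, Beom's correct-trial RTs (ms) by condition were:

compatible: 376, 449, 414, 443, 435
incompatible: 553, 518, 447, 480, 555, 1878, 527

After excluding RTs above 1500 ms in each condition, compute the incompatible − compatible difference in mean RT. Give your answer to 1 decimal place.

incompatible: exclude 1878
M(compatible) = 2117/5 = 423.400
M(incompatible) = 3080/6 = 513.333
Difference = 513.333 − 423.400 = 89.933 ms

89.9 ms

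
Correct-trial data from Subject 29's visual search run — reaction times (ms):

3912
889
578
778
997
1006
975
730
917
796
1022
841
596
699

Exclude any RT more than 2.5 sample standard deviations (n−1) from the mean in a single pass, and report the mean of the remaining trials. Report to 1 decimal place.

832.6 ms

n = 14, ΣRT = 14736, M = 1052.571
Σ(x−M)² = 9082397.43; s = √(9082397.43/13) = 835.850
Cutoffs: 1052.571 ± 2.5·835.850 → [-1037.1, 3142.2]
Outside: 3912 → excluded.
Retained (n=13): Σ = 10824, mean = 10824/13 = 832.615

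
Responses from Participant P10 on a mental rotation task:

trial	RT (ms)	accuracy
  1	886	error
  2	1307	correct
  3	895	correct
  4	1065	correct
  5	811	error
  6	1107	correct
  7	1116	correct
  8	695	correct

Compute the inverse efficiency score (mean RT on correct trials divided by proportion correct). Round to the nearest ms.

1374 ms

Correct trials (n=6): 1307, 895, 1065, 1107, 1116, 695
Mean correct RT = 6185/6 = 1030.8333 ms
Proportion correct = 6/8
IES = 1030.8333 / (6/8) = 1374.444 ms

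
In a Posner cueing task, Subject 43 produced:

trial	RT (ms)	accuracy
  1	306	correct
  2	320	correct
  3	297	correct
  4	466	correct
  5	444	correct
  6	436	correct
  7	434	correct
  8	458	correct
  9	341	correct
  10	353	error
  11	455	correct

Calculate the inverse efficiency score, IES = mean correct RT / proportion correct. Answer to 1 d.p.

435.3 ms

Correct trials (n=10): 306, 320, 297, 466, 444, 436, 434, 458, 341, 455
Mean correct RT = 3957/10 = 395.7000 ms
Proportion correct = 10/11
IES = 395.7000 / (10/11) = 435.270 ms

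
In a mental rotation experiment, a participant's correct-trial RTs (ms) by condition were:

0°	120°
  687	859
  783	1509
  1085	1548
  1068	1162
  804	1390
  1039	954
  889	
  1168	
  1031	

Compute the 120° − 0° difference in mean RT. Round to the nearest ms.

287 ms

M(0°) = 8554/9 = 950.444
M(120°) = 7422/6 = 1237.000
Difference = 1237.000 − 950.444 = 286.556 ms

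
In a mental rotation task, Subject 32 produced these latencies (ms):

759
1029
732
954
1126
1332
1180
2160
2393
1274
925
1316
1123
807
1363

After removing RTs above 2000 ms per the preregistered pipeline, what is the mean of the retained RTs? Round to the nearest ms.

1071 ms

Excluded: 2160, 2393
Retained (n=13): Σ = 13920
Mean = 13920/13 = 1070.7692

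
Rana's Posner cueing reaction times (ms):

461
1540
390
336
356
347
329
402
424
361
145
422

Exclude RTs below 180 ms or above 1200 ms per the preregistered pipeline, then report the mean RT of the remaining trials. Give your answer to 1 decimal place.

Excluded: 145, 1540
Retained (n=10): Σ = 3828
Mean = 3828/10 = 382.8000

382.8 ms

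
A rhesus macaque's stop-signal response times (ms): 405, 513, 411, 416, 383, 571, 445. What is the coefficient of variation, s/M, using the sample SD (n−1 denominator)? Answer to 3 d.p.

0.152

n = 7, Σ = 3144, M = 449.1429
Σ(x−M)² = 27820.857; s = √(27820.857/6) = 68.0941
CV = 68.0941 / 449.1429 = 0.15161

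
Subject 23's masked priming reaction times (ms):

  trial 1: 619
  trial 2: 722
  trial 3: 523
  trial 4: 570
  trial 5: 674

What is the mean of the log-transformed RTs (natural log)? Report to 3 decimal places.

6.426

ln(RT): 6.4281, 6.5820, 6.2596, 6.3456, 6.5132
Σ ln(RT) = 32.1286
Mean = 32.1286/5 = 6.42572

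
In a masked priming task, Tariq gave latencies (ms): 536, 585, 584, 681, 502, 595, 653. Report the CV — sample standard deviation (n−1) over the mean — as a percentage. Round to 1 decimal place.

n = 7, Σ = 4136, M = 590.8571
Σ(x−M)² = 22990.857; s = √(22990.857/6) = 61.9016
CV = 61.9016 / 590.8571 = 0.10477 = 10.477%

10.5%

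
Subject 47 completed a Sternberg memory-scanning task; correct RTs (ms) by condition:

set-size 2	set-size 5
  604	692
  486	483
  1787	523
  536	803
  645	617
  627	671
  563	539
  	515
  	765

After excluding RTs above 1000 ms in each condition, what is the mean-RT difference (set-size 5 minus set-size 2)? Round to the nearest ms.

set-size 2: exclude 1787
M(set-size 2) = 3461/6 = 576.833
M(set-size 5) = 5608/9 = 623.111
Difference = 623.111 − 576.833 = 46.278 ms

46 ms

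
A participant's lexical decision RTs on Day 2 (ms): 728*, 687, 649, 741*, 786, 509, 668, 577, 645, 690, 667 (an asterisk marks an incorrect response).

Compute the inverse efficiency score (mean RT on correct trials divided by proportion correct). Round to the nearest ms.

798 ms

Correct trials (n=9): 687, 649, 786, 509, 668, 577, 645, 690, 667
Mean correct RT = 5878/9 = 653.1111 ms
Proportion correct = 9/11
IES = 653.1111 / (9/11) = 798.247 ms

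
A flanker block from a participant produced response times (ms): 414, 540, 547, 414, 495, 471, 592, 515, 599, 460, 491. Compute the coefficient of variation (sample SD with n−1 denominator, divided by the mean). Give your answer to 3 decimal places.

n = 11, Σ = 5538, M = 503.4545
Σ(x−M)² = 39506.727; s = √(39506.727/10) = 62.8544
CV = 62.8544 / 503.4545 = 0.12485

0.125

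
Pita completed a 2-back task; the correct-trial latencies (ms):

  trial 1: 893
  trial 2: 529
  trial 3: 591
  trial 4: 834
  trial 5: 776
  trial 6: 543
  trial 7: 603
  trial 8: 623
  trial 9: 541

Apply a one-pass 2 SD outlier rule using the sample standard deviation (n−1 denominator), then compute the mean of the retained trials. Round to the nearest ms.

659 ms

n = 9, ΣRT = 5933, M = 659.222
Σ(x−M)² = 152405.56; s = √(152405.56/8) = 138.024
Cutoffs: 659.222 ± 2·138.024 → [383.2, 935.3]
No RTs fall outside the cutoffs; all 9 retained. Mean = 5933/9 = 659.222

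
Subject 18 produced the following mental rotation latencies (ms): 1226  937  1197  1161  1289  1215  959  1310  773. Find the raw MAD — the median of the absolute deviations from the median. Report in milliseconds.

Sorted: 773, 937, 959, 1161, 1197, 1215, 1226, 1289, 1310 → median = 1197
|x − 1197|: 29, 260, 0, 36, 92, 18, 238, 113, 424
Sorted deviations: 0, 18, 29, 36, 92, 113, 238, 260, 424 → MAD = 92

92 ms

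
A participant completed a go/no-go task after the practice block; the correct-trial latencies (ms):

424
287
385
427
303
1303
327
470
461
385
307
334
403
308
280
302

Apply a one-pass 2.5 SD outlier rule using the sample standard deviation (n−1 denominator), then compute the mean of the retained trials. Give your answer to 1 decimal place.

n = 16, ΣRT = 6706, M = 419.125
Σ(x−M)² = 892921.75; s = √(892921.75/15) = 243.984
Cutoffs: 419.125 ± 2.5·243.984 → [-190.8, 1029.1]
Outside: 1303 → excluded.
Retained (n=15): Σ = 5403, mean = 5403/15 = 360.200

360.2 ms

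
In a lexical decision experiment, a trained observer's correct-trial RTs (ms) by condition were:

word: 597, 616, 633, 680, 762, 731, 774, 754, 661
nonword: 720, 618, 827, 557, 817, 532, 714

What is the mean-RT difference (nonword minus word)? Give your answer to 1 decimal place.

-6.2 ms

M(word) = 6208/9 = 689.778
M(nonword) = 4785/7 = 683.571
Difference = 683.571 − 689.778 = -6.206 ms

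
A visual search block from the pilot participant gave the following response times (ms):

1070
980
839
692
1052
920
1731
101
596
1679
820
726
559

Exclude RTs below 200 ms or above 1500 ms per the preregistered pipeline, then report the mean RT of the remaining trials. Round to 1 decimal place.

Excluded: 101, 1679, 1731
Retained (n=10): Σ = 8254
Mean = 8254/10 = 825.4000

825.4 ms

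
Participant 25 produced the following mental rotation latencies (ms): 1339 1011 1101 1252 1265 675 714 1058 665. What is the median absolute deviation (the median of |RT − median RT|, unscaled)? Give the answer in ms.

207 ms

Sorted: 665, 675, 714, 1011, 1058, 1101, 1252, 1265, 1339 → median = 1058
|x − 1058|: 281, 47, 43, 194, 207, 383, 344, 0, 393
Sorted deviations: 0, 43, 47, 194, 207, 281, 344, 383, 393 → MAD = 207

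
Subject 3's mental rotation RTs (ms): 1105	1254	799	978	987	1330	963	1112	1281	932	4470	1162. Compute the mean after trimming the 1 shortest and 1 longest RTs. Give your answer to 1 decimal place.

Sorted: 799, 932, 963, 978, 987, 1105, 1112, 1162, 1254, 1281, 1330, 4470
Drop lowest 1 (799) and highest 1 (4470)
Remaining (n=10): Σ = 11104, mean = 11104/10 = 1110.400

1110.4 ms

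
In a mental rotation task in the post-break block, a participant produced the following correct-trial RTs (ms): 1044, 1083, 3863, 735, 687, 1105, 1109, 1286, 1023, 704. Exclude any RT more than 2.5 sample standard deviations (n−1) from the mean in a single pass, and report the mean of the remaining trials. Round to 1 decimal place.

n = 10, ΣRT = 12639, M = 1263.900
Σ(x−M)² = 7870202.90; s = √(7870202.90/9) = 935.129
Cutoffs: 1263.900 ± 2.5·935.129 → [-1073.9, 3601.7]
Outside: 3863 → excluded.
Retained (n=9): Σ = 8776, mean = 8776/9 = 975.111

975.1 ms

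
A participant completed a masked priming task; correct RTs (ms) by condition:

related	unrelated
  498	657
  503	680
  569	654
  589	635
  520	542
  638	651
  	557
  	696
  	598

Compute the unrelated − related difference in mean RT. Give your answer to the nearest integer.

77 ms

M(related) = 3317/6 = 552.833
M(unrelated) = 5670/9 = 630.000
Difference = 630.000 − 552.833 = 77.167 ms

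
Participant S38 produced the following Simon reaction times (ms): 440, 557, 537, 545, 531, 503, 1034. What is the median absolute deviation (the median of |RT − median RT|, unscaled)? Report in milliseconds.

Sorted: 440, 503, 531, 537, 545, 557, 1034 → median = 537
|x − 537|: 97, 20, 0, 8, 6, 34, 497
Sorted deviations: 0, 6, 8, 20, 34, 97, 497 → MAD = 20

20 ms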